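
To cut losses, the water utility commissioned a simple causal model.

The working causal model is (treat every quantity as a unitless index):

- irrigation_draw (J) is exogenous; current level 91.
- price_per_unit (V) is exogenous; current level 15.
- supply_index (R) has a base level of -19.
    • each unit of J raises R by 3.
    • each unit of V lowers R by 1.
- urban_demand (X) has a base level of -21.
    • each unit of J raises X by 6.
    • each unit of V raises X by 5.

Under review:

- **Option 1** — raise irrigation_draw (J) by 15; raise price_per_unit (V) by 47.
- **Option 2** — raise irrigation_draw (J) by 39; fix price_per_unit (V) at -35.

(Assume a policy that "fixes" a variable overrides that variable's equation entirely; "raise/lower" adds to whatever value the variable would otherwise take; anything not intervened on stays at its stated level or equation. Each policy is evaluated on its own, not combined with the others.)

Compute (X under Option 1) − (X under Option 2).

Option 1 (J + 15, V + 47):
  J = 91 + 15 = 106
  V = 15 + 47 = 62
  X = -21 + 6·106 + 5·62 = 925
Option 2 (J + 39, V := -35):
  J = 91 + 39 = 130
  V = -35
  X = -21 + 6·130 + 5·(-35) = 584
X: 925 − 584 = 341

341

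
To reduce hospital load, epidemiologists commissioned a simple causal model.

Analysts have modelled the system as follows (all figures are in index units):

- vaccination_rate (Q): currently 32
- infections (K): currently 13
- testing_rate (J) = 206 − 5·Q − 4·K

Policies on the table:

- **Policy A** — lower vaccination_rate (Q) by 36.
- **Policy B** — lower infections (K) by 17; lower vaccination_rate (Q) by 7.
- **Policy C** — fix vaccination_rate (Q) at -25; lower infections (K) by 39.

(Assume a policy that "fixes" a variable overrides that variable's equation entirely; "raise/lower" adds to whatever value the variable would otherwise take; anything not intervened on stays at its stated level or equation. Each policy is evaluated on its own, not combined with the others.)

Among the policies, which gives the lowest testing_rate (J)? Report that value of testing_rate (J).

97

Policy A (Q − 36):
  Q = 32 − 36 = -4
  K = 13
  J = 206 − 5·(-4) − 4·13 = 174
Policy B (K − 17, Q − 7):
  Q = 32 − 7 = 25
  K = 13 − 17 = -4
  J = 206 − 5·25 − 4·(-4) = 97
Policy C (Q := -25, K − 39):
  Q = -25
  K = 13 − 39 = -26
  J = 206 − 5·(-25) − 4·(-26) = 435
Comparing — Policy A: J=174, Policy B: J=97, Policy C: J=435. Lowest is 97 (Policy B).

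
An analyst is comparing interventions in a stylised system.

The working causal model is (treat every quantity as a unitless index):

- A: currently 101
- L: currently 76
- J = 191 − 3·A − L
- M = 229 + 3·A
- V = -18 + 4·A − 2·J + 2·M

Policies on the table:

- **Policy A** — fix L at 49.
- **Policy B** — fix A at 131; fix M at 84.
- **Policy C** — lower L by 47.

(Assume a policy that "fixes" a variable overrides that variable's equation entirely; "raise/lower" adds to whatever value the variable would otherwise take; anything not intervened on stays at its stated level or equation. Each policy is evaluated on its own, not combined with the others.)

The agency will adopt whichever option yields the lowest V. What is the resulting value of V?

1230

Policy A (L := 49):
  A = 101
  L = 49
  J = 191 − 3·101 − 49 = -161
  M = 229 + 3·101 = 532
  V = -18 + 4·101 − 2·(-161) + 2·532 = 1772
Policy B (A := 131, M := 84):
  A = 131
  L = 76
  J = 191 − 3·131 − 76 = -278
  M = 84
  V = -18 + 4·131 − 2·(-278) + 2·84 = 1230
Policy C (L − 47):
  A = 101
  L = 76 − 47 = 29
  J = 191 − 3·101 − 29 = -141
  M = 229 + 3·101 = 532
  V = -18 + 4·101 − 2·(-141) + 2·532 = 1732
Comparing — Policy A: V=1772, Policy B: V=1230, Policy C: V=1732. Lowest is 1230 (Policy B).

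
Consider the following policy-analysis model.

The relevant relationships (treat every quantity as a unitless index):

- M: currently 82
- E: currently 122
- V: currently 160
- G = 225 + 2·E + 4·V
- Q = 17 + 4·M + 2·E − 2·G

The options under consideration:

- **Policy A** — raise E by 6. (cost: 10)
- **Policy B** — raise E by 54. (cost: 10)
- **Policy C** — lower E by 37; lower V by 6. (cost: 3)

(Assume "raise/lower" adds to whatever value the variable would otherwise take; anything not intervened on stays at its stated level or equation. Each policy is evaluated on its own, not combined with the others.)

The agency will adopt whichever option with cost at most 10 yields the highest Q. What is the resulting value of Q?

-1507

Policy A (E + 6):
  M = 82
  E = 122 + 6 = 128
  V = 160
  G = 225 + 2·128 + 4·160 = 1121
  Q = 17 + 4·82 + 2·128 − 2·1121 = -1641
Policy B (E + 54):
  M = 82
  E = 122 + 54 = 176
  V = 160
  G = 225 + 2·176 + 4·160 = 1217
  Q = 17 + 4·82 + 2·176 − 2·1217 = -1737
Policy C (E − 37, V − 6):
  M = 82
  E = 122 − 37 = 85
  V = 160 − 6 = 154
  G = 225 + 2·85 + 4·154 = 1011
  Q = 17 + 4·82 + 2·85 − 2·1011 = -1507
Comparing — Policy A: Q=-1641, Policy B: Q=-1737, Policy C: Q=-1507. Highest is -1507 (Policy C).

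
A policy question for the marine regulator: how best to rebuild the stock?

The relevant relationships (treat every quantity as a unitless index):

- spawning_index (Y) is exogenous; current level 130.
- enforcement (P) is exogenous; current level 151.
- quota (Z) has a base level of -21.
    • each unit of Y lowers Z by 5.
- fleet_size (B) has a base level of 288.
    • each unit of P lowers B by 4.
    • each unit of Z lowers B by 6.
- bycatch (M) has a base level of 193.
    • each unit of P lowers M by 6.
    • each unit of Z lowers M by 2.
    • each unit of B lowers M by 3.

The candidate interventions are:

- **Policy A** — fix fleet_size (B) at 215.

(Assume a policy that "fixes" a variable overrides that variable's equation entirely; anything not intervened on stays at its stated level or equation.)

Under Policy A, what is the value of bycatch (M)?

Policy A (B := 215):
  Y = 130
  P = 151
  Z = -21 − 5·130 = -671
  B = 215
  M = 193 − 6·151 − 2·(-671) − 3·215 = -16

-16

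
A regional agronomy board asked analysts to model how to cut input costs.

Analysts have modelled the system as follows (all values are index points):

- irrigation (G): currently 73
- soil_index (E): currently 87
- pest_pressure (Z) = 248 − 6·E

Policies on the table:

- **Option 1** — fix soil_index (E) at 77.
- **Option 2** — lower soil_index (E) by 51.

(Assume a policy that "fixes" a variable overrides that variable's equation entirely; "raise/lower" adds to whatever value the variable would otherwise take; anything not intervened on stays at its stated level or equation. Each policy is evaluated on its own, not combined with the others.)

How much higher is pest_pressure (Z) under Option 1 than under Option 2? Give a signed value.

-246

Option 1 (E := 77):
  E = 77
  Z = 248 − 6·77 = -214
Option 2 (E − 51):
  E = 87 − 51 = 36
  Z = 248 − 6·36 = 32
Z: -214 − 32 = -246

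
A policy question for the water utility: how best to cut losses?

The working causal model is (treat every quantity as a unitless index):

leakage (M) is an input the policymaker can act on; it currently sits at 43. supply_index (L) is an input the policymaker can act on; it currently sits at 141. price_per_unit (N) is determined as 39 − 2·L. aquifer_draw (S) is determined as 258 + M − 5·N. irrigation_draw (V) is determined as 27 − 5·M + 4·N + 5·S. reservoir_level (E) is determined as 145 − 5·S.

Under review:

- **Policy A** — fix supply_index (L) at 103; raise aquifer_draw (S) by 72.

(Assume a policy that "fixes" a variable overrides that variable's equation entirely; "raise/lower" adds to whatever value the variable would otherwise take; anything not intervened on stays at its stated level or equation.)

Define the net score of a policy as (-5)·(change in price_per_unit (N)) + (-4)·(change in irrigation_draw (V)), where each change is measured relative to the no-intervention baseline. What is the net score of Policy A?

4564

Baseline:
  M = 43
  L = 141
  N = 39 − 2·141 = -243
  S = 258 + 43 − 5·(-243) = 1516
  V = 27 − 5·43 + 4·(-243) + 5·1516 = 6420
Policy A (L := 103, S + 72):
  M = 43
  L = 103
  N = 39 − 2·103 = -167
  S = 258 + 43 − 5·(-167) (+72 from intervention) = 1208
  V = 27 − 5·43 + 4·(-167) + 5·1208 = 5184
ΔN = -167 − (-243) = 76; ΔV = 5184 − 6420 = -1236
Score = (-5)·76 + (-4)·(-1236) = 4564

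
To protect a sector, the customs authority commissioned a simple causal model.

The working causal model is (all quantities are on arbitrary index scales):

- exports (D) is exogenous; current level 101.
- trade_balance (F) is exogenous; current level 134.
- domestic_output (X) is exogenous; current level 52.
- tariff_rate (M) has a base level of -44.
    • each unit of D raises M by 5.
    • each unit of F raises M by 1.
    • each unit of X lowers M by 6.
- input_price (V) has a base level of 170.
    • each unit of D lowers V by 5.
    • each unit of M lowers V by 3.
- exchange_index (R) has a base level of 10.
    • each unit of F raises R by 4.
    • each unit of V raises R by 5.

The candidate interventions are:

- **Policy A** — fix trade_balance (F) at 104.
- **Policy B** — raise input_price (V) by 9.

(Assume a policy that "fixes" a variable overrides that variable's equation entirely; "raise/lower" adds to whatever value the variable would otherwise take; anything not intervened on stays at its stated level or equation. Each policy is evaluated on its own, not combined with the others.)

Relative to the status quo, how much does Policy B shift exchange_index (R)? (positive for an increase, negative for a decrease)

45

Baseline:
  D = 101
  F = 134
  X = 52
  M = -44 + 5·101 + 134 − 6·52 = 283
  V = 170 − 5·101 − 3·283 = -1184
  R = 10 + 4·134 + 5·(-1184) = -5374
Policy B (V + 9):
  D = 101
  F = 134
  X = 52
  M = -44 + 5·101 + 134 − 6·52 = 283
  V = 170 − 5·101 − 3·283 (+9 from intervention) = -1175
  R = 10 + 4·134 + 5·(-1175) = -5329
Change in R: -5329 − (-5374) = 45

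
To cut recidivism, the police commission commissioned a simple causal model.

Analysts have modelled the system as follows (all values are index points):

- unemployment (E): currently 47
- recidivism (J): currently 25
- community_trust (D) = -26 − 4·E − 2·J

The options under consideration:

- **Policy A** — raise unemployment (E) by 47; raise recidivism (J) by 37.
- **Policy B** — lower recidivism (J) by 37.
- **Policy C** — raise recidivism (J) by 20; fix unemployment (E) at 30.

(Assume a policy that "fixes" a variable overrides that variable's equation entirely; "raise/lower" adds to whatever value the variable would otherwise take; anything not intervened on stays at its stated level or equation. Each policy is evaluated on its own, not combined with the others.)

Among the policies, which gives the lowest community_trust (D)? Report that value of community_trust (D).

Policy A (E + 47, J + 37):
  E = 47 + 47 = 94
  J = 25 + 37 = 62
  D = -26 − 4·94 − 2·62 = -526
Policy B (J − 37):
  E = 47
  J = 25 − 37 = -12
  D = -26 − 4·47 − 2·(-12) = -190
Policy C (J + 20, E := 30):
  E = 30
  J = 25 + 20 = 45
  D = -26 − 4·30 − 2·45 = -236
Comparing — Policy A: D=-526, Policy B: D=-190, Policy C: D=-236. Lowest is -526 (Policy A).

-526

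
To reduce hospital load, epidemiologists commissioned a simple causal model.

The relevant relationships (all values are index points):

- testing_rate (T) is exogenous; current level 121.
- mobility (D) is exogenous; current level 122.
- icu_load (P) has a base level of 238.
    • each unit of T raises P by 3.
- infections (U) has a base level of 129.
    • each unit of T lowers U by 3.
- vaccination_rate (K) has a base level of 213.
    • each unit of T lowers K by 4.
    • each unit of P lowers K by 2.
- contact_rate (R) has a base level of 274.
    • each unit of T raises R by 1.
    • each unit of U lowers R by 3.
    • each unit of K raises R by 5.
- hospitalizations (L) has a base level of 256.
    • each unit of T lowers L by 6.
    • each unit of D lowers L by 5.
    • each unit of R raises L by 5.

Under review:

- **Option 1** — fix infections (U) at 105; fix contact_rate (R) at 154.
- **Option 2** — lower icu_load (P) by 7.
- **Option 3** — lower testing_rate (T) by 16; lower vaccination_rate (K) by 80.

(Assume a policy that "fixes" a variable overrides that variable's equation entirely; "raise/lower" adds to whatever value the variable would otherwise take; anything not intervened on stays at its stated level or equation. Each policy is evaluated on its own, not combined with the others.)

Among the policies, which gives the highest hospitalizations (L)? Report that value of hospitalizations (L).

Option 1 (U := 105, R := 154):
  T = 121
  D = 122
  P = 238 + 3·121 = 601
  U = 105
  K = 213 − 4·121 − 2·601 = -1473
  R = 154
  L = 256 − 6·121 − 5·122 + 5·154 = -310
Option 2 (P − 7):
  T = 121
  D = 122
  P = 238 + 3·121 (−7 from intervention) = 594
  U = 129 − 3·121 = -234
  K = 213 − 4·121 − 2·594 = -1459
  R = 274 + 121 − 3·(-234) + 5·(-1459) = -6198
  L = 256 − 6·121 − 5·122 + 5·(-6198) = -32070
Option 3 (T − 16, K − 80):
  T = 121 − 16 = 105
  D = 122
  P = 238 + 3·105 = 553
  U = 129 − 3·105 = -186
  K = 213 − 4·105 − 2·553 (−80 from intervention) = -1393
  R = 274 + 105 − 3·(-186) + 5·(-1393) = -6028
  L = 256 − 6·105 − 5·122 + 5·(-6028) = -31124
Comparing — Option 1: L=-310, Option 2: L=-32070, Option 3: L=-31124. Highest is -310 (Option 1).

-310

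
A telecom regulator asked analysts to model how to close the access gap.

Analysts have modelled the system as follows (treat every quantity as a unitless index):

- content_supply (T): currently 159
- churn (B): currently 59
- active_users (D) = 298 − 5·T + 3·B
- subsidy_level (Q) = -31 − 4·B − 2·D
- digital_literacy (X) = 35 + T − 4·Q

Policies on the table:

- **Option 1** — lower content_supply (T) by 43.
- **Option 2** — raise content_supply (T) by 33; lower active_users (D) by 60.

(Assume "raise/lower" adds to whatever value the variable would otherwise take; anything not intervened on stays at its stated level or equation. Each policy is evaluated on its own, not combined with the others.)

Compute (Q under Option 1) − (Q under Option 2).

Option 1 (T − 43):
  T = 159 − 43 = 116
  B = 59
  D = 298 − 5·116 + 3·59 = -105
  Q = -31 − 4·59 − 2·(-105) = -57
Option 2 (T + 33, D − 60):
  T = 159 + 33 = 192
  B = 59
  D = 298 − 5·192 + 3·59 (−60 from intervention) = -545
  Q = -31 − 4·59 − 2·(-545) = 823
Q: -57 − 823 = -880

-880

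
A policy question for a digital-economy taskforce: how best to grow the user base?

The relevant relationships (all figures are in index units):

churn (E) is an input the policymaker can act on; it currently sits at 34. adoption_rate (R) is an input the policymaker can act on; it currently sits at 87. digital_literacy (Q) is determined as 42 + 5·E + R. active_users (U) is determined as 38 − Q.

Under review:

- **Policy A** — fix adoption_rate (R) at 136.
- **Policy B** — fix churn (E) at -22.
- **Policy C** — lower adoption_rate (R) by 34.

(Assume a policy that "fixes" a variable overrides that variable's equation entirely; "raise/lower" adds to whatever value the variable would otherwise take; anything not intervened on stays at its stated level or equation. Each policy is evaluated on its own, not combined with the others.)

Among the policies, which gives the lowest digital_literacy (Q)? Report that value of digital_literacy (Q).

19

Policy A (R := 136):
  E = 34
  R = 136
  Q = 42 + 5·34 + 136 = 348
Policy B (E := -22):
  E = -22
  R = 87
  Q = 42 + 5·(-22) + 87 = 19
Policy C (R − 34):
  E = 34
  R = 87 − 34 = 53
  Q = 42 + 5·34 + 53 = 265
Comparing — Policy A: Q=348, Policy B: Q=19, Policy C: Q=265. Lowest is 19 (Policy B).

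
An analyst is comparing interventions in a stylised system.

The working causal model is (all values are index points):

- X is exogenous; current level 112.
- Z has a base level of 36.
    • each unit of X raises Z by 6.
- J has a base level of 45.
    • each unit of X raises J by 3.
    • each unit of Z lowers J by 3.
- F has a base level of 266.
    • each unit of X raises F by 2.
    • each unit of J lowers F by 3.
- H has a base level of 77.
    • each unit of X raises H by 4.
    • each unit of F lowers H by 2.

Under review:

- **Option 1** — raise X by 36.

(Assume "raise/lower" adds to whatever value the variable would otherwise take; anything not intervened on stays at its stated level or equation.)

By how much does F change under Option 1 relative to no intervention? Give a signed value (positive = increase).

Baseline:
  X = 112
  Z = 36 + 6·112 = 708
  J = 45 + 3·112 − 3·708 = -1743
  F = 266 + 2·112 − 3·(-1743) = 5719
Option 1 (X + 36):
  X = 112 + 36 = 148
  Z = 36 + 6·148 = 924
  J = 45 + 3·148 − 3·924 = -2283
  F = 266 + 2·148 − 3·(-2283) = 7411
Change in F: 7411 − 5719 = 1692

1692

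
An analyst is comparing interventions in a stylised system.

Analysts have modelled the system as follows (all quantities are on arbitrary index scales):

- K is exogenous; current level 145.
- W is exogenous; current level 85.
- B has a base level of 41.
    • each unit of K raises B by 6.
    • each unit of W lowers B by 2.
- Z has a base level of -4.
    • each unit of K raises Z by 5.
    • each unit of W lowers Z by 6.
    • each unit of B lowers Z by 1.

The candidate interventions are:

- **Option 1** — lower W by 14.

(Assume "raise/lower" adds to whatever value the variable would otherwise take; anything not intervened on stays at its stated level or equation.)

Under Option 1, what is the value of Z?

Option 1 (W − 14):
  K = 145
  W = 85 − 14 = 71
  B = 41 + 6·145 − 2·71 = 769
  Z = -4 + 5·145 − 6·71 − 769 = -474

-474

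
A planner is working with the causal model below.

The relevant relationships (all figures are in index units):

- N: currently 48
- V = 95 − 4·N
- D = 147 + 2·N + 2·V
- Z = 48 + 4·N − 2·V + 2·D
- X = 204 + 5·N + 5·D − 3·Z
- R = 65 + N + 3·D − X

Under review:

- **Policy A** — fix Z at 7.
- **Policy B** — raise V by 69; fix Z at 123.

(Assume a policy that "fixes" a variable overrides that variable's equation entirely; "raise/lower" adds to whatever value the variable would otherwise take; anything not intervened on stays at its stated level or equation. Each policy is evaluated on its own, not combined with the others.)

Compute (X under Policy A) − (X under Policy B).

-342

Policy A (Z := 7):
  N = 48
  V = 95 − 4·48 = -97
  D = 147 + 2·48 + 2·(-97) = 49
  Z = 7
  X = 204 + 5·48 + 5·49 − 3·7 = 668
Policy B (V + 69, Z := 123):
  N = 48
  V = 95 − 4·48 (+69 from intervention) = -28
  D = 147 + 2·48 + 2·(-28) = 187
  Z = 123
  X = 204 + 5·48 + 5·187 − 3·123 = 1010
X: 668 − 1010 = -342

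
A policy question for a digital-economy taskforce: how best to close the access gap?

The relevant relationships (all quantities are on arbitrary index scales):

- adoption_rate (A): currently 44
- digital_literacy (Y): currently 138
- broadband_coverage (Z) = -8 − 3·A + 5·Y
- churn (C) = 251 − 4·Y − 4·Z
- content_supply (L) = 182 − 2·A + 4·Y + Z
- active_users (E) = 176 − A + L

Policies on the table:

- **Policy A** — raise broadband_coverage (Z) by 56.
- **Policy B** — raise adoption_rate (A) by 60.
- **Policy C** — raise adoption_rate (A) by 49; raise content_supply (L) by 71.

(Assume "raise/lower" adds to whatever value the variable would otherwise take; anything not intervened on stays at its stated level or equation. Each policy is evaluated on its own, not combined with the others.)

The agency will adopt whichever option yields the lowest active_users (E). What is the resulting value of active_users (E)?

968

Policy A (Z + 56):
  A = 44
  Y = 138
  Z = -8 − 3·44 + 5·138 (+56 from intervention) = 606
  L = 182 − 2·44 + 4·138 + 606 = 1252
  E = 176 − 44 + 1252 = 1384
Policy B (A + 60):
  A = 44 + 60 = 104
  Y = 138
  Z = -8 − 3·104 + 5·138 = 370
  L = 182 − 2·104 + 4·138 + 370 = 896
  E = 176 − 104 + 896 = 968
Policy C (A + 49, L + 71):
  A = 44 + 49 = 93
  Y = 138
  Z = -8 − 3·93 + 5·138 = 403
  L = 182 − 2·93 + 4·138 + 403 (+71 from intervention) = 1022
  E = 176 − 93 + 1022 = 1105
Comparing — Policy A: E=1384, Policy B: E=968, Policy C: E=1105. Lowest is 968 (Policy B).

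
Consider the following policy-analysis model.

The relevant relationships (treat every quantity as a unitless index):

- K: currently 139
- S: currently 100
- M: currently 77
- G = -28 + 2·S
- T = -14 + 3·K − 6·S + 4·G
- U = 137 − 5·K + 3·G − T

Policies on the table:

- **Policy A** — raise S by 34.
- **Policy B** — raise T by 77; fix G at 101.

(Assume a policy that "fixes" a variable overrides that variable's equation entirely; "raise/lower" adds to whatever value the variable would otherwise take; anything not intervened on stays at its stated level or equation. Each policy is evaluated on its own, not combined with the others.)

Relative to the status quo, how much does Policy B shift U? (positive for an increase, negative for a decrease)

-6

Baseline:
  K = 139
  S = 100
  G = -28 + 2·100 = 172
  T = -14 + 3·139 − 6·100 + 4·172 = 491
  U = 137 − 5·139 + 3·172 − 491 = -533
Policy B (T + 77, G := 101):
  K = 139
  S = 100
  G = 101
  T = -14 + 3·139 − 6·100 + 4·101 (+77 from intervention) = 284
  U = 137 − 5·139 + 3·101 − 284 = -539
Change in U: -539 − (-533) = -6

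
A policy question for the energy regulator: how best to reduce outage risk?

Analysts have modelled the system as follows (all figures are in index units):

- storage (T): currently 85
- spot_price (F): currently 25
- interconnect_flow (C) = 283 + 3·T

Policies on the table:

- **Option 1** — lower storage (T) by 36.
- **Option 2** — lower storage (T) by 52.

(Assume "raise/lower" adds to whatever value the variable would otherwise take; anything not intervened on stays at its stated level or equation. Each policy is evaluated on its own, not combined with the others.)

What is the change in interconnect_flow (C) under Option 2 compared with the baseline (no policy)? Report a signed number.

-156

Baseline:
  T = 85
  C = 283 + 3·85 = 538
Option 2 (T − 52):
  T = 85 − 52 = 33
  C = 283 + 3·33 = 382
Change in C: 382 − 538 = -156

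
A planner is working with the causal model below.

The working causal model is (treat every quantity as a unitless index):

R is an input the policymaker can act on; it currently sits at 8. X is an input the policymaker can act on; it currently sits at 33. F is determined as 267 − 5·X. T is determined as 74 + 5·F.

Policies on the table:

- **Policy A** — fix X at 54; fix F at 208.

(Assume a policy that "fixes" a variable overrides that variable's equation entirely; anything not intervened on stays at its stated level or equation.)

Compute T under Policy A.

1114

Policy A (X := 54, F := 208):
  X = 54
  F = 208
  T = 74 + 5·208 = 1114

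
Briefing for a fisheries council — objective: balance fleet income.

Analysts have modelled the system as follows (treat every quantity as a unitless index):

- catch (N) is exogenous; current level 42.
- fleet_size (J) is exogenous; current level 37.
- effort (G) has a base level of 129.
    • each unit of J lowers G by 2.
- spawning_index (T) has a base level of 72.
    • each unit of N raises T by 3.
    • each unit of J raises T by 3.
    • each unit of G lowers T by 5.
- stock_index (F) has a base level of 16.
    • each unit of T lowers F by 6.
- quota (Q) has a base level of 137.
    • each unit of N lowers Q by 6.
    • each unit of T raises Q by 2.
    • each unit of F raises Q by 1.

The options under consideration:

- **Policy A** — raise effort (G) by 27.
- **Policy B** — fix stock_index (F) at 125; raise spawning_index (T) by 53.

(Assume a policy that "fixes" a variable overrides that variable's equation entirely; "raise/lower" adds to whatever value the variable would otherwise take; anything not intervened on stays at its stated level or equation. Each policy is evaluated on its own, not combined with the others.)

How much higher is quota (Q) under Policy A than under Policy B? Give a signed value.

121

Policy A (G + 27):
  N = 42
  J = 37
  G = 129 − 2·37 (+27 from intervention) = 82
  T = 72 + 3·42 + 3·37 − 5·82 = -101
  F = 16 − 6·(-101) = 622
  Q = 137 − 6·42 + 2·(-101) + 622 = 305
Policy B (F := 125, T + 53):
  N = 42
  J = 37
  G = 129 − 2·37 = 55
  T = 72 + 3·42 + 3·37 − 5·55 (+53 from intervention) = 87
  F = 125
  Q = 137 − 6·42 + 2·87 + 125 = 184
Q: 305 − 184 = 121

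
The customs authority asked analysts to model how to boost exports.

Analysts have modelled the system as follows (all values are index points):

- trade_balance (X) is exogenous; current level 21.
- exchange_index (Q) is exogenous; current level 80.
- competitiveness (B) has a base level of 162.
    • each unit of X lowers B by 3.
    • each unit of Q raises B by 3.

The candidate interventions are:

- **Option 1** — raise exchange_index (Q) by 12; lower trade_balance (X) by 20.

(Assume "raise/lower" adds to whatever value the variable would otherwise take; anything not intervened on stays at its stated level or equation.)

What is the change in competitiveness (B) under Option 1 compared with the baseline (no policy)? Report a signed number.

Baseline:
  X = 21
  Q = 80
  B = 162 − 3·21 + 3·80 = 339
Option 1 (Q + 12, X − 20):
  X = 21 − 20 = 1
  Q = 80 + 12 = 92
  B = 162 − 3·1 + 3·92 = 435
Change in B: 435 − 339 = 96

96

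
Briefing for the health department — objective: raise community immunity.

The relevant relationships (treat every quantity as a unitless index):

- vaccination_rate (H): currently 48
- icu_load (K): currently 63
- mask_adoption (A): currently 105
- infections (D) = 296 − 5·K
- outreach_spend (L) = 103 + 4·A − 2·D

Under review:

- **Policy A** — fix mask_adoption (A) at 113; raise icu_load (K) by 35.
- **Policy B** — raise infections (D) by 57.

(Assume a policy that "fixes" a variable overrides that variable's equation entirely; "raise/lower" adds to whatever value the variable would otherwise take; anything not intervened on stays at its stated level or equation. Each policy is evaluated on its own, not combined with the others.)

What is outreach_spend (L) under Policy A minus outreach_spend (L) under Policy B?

496

Policy A (A := 113, K + 35):
  K = 63 + 35 = 98
  A = 113
  D = 296 − 5·98 = -194
  L = 103 + 4·113 − 2·(-194) = 943
Policy B (D + 57):
  K = 63
  A = 105
  D = 296 − 5·63 (+57 from intervention) = 38
  L = 103 + 4·105 − 2·38 = 447
L: 943 − 447 = 496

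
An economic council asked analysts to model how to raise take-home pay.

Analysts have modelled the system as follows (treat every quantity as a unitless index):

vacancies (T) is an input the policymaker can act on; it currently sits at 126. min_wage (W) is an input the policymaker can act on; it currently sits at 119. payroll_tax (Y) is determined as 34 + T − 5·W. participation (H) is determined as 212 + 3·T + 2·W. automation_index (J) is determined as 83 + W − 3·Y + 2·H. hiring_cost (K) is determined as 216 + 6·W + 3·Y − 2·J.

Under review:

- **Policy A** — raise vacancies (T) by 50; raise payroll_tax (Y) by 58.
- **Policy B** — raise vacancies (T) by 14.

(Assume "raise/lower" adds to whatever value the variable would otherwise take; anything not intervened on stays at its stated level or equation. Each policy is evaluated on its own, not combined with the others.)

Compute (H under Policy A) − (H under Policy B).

Policy A (T + 50, Y + 58):
  T = 126 + 50 = 176
  W = 119
  H = 212 + 3·176 + 2·119 = 978
Policy B (T + 14):
  T = 126 + 14 = 140
  W = 119
  H = 212 + 3·140 + 2·119 = 870
H: 978 − 870 = 108

108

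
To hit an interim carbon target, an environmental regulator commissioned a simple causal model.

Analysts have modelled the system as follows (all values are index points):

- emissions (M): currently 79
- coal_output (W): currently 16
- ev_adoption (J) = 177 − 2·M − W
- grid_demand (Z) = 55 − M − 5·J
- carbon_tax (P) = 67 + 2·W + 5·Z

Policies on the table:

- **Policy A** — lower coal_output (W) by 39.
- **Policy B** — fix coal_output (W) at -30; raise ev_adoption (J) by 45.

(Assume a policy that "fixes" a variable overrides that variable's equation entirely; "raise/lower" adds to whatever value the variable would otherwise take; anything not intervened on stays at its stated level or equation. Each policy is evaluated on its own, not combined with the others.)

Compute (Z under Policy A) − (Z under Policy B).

260

Policy A (W − 39):
  M = 79
  W = 16 − 39 = -23
  J = 177 − 2·79 − (-23) = 42
  Z = 55 − 79 − 5·42 = -234
Policy B (W := -30, J + 45):
  M = 79
  W = -30
  J = 177 − 2·79 − (-30) (+45 from intervention) = 94
  Z = 55 − 79 − 5·94 = -494
Z: -234 − (-494) = 260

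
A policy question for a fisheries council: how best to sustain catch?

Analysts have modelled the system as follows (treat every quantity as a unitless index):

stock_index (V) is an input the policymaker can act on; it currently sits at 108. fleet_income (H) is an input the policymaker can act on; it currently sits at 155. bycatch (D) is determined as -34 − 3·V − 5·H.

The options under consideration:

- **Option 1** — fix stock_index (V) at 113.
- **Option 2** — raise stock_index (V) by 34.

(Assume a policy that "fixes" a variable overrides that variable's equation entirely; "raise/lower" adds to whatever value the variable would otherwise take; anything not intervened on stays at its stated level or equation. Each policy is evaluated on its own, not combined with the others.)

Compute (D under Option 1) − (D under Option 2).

Option 1 (V := 113):
  V = 113
  H = 155
  D = -34 − 3·113 − 5·155 = -1148
Option 2 (V + 34):
  V = 108 + 34 = 142
  H = 155
  D = -34 − 3·142 − 5·155 = -1235
D: -1148 − (-1235) = 87

87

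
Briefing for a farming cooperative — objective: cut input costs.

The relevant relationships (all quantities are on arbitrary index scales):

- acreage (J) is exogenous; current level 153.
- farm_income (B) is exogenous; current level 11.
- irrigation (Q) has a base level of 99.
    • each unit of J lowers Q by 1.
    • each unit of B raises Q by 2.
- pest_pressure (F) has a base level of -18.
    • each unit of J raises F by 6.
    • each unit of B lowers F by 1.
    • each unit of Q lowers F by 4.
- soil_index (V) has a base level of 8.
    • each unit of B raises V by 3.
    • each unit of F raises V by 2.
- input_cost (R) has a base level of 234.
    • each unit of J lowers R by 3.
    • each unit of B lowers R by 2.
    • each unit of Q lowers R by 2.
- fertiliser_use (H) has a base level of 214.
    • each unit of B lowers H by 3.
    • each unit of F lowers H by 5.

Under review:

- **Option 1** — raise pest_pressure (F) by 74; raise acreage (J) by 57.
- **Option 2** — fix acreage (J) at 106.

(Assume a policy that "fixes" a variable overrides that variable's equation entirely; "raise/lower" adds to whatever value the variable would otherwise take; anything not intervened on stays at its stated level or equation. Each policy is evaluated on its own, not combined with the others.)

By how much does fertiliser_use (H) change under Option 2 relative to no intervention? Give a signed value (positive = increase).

Baseline:
  J = 153
  B = 11
  Q = 99 − 153 + 2·11 = -32
  F = -18 + 6·153 − 11 − 4·(-32) = 1017
  H = 214 − 3·11 − 5·1017 = -4904
Option 2 (J := 106):
  J = 106
  B = 11
  Q = 99 − 106 + 2·11 = 15
  F = -18 + 6·106 − 11 − 4·15 = 547
  H = 214 − 3·11 − 5·547 = -2554
Change in H: -2554 − (-4904) = 2350

2350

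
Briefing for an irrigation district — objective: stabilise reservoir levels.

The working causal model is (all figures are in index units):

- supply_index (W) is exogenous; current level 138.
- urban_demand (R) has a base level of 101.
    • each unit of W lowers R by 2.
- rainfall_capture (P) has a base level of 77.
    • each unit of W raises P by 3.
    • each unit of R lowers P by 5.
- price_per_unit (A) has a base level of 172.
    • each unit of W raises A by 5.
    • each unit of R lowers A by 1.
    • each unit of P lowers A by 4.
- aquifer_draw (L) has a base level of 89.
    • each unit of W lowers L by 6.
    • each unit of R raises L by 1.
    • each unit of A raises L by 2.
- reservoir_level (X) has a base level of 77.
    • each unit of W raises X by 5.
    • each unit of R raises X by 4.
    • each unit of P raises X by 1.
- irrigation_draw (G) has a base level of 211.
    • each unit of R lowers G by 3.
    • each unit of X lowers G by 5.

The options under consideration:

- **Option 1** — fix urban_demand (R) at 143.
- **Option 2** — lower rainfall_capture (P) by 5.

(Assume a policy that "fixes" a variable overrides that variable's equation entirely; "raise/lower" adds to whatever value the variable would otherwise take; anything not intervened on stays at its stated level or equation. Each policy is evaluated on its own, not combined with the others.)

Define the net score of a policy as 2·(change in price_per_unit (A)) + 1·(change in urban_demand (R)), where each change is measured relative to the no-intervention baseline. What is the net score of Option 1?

Baseline:
  W = 138
  R = 101 − 2·138 = -175
  P = 77 + 3·138 − 5·(-175) = 1366
  A = 172 + 5·138 − (-175) − 4·1366 = -4427
Option 1 (R := 143):
  W = 138
  R = 143
  P = 77 + 3·138 − 5·143 = -224
  A = 172 + 5·138 − 143 − 4·(-224) = 1615
ΔA = 1615 − (-4427) = 6042; ΔR = 143 − (-175) = 318
Score = 2·6042 + 1·318 = 12402

12402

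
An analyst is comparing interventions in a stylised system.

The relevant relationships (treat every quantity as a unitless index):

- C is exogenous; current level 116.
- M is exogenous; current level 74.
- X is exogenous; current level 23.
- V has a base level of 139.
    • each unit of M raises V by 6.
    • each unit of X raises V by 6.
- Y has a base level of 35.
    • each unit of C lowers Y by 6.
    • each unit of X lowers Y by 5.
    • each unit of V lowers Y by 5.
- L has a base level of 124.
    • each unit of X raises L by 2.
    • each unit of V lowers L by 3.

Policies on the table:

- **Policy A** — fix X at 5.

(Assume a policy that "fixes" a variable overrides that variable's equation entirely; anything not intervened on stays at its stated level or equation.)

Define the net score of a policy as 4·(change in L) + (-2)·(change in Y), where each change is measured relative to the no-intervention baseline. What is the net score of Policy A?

-108

Baseline:
  C = 116
  M = 74
  X = 23
  V = 139 + 6·74 + 6·23 = 721
  Y = 35 − 6·116 − 5·23 − 5·721 = -4381
  L = 124 + 2·23 − 3·721 = -1993
Policy A (X := 5):
  C = 116
  M = 74
  X = 5
  V = 139 + 6·74 + 6·5 = 613
  Y = 35 − 6·116 − 5·5 − 5·613 = -3751
  L = 124 + 2·5 − 3·613 = -1705
ΔL = -1705 − (-1993) = 288; ΔY = -3751 − (-4381) = 630
Score = 4·288 + (-2)·630 = -108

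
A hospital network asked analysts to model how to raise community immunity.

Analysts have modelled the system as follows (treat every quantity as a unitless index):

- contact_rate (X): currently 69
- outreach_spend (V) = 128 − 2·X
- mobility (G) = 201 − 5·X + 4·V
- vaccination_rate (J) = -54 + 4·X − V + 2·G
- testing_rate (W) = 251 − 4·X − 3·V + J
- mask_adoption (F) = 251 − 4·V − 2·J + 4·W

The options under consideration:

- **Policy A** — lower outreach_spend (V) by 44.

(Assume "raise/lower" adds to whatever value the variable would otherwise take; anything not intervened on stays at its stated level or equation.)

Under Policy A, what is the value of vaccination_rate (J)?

Policy A (V − 44):
  X = 69
  V = 128 − 2·69 (−44 from intervention) = -54
  G = 201 − 5·69 + 4·(-54) = -360
  J = -54 + 4·69 − (-54) + 2·(-360) = -444

-444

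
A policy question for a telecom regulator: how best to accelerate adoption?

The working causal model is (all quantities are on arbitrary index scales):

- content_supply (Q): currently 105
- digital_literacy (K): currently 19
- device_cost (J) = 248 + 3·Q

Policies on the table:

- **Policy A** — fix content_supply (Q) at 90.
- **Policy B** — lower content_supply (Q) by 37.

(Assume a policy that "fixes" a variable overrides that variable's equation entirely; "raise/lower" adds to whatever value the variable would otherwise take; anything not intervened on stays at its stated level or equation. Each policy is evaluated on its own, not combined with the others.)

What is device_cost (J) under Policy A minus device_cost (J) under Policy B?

66

Policy A (Q := 90):
  Q = 90
  J = 248 + 3·90 = 518
Policy B (Q − 37):
  Q = 105 − 37 = 68
  J = 248 + 3·68 = 452
J: 518 − 452 = 66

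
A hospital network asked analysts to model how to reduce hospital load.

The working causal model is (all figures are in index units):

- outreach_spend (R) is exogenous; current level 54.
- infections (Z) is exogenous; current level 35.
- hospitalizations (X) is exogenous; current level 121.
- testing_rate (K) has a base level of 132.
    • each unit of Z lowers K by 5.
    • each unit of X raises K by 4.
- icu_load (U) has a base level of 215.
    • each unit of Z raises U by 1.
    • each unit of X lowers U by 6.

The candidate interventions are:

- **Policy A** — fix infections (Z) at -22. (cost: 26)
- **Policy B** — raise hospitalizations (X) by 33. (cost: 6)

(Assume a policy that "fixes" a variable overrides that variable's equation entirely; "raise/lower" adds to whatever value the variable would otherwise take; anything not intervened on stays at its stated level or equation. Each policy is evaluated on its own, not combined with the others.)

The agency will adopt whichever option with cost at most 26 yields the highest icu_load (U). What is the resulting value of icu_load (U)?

Policy A (Z := -22):
  Z = -22
  X = 121
  U = 215 + (-22) − 6·121 = -533
Policy B (X + 33):
  Z = 35
  X = 121 + 33 = 154
  U = 215 + 35 − 6·154 = -674
Comparing — Policy A: U=-533, Policy B: U=-674. Highest is -533 (Policy A).

-533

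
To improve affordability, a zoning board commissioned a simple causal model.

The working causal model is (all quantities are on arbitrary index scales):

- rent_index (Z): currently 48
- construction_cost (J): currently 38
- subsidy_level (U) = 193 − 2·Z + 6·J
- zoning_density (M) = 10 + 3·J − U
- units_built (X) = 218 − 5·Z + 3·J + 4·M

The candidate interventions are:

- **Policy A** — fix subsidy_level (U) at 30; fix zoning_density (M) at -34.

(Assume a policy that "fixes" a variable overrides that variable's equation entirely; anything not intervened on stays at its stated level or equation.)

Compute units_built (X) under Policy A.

-44

Policy A (U := 30, M := -34):
  Z = 48
  J = 38
  U = 30
  M = -34
  X = 218 − 5·48 + 3·38 + 4·(-34) = -44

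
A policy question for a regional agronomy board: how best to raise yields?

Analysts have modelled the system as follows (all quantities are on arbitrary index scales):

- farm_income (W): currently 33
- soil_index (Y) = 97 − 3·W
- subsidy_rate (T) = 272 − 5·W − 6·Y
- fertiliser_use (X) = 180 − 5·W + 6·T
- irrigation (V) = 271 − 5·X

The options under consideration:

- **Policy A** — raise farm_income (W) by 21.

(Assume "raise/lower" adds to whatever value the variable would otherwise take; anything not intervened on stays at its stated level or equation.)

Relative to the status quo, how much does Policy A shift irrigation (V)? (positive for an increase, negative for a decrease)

Baseline:
  W = 33
  Y = 97 − 3·33 = -2
  T = 272 − 5·33 − 6·(-2) = 119
  X = 180 − 5·33 + 6·119 = 729
  V = 271 − 5·729 = -3374
Policy A (W + 21):
  W = 33 + 21 = 54
  Y = 97 − 3·54 = -65
  T = 272 − 5·54 − 6·(-65) = 392
  X = 180 − 5·54 + 6·392 = 2262
  V = 271 − 5·2262 = -11039
Change in V: -11039 − (-3374) = -7665

-7665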